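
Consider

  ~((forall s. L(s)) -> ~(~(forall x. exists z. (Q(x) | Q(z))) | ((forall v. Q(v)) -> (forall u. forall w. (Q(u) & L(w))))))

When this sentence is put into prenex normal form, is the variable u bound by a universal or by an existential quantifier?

First replace A → B with ¬A ∨ B.
  ~(~(forall s. L(s)) | ~(~(forall x. exists z. (Q(x) | Q(z))) | ~(forall v. Q(v)) | (forall u. forall w. (Q(u) & L(w)))))
Push ¬ through the quantifiers and connectives to reach negation normal form:
  (forall s. L(s)) & ((exists x. forall z. (~Q(x) & ~Q(z))) | (exists v. ~Q(v)) | (forall u. forall w. (Q(u) & L(w))))
All bound variables are already distinct, so no renaming is needed.
Finally move all quantifiers to the prefix:
  forall s. exists x. forall z. exists v. forall u. forall w. (L(s) & (~Q(x) & ~Q(z) | ~Q(v) | Q(u) & L(w)))
The quantifier forall u sits under an even number of negations (counting the antecedent side of each →), so it remains universal.

universal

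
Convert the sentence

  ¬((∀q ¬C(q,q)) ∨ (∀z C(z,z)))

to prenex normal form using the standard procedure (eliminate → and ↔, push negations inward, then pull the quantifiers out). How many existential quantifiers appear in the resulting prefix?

Drive negations inward (¬∀x A ≡ ∃x ¬A, ¬∃x A ≡ ∀x ¬A, De Morgan for ∧/∨):
  (∃q C(q,q)) ∧ (∃z ¬C(z,z))
Finally move all quantifiers to the prefix:
  ∃q ∃z (C(q,q) ∧ ¬C(z,z))
The prefix is ∃q ∃z: 0 universal, 2 existential.

2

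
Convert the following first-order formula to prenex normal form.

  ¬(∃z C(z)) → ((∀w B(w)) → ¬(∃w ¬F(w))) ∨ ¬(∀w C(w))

∃z ∃w ∀u ∃c (C(z) ∨ ¬B(w) ∨ F(u) ∨ ¬C(c))

First replace A → B with ¬A ∨ B.
  ¬¬(∃z C(z)) ∨ ¬(∀w B(w)) ∨ ¬(∃w ¬F(w)) ∨ ¬(∀w C(w))
Move each ¬ inward, flipping quantifiers it crosses:
  (∃z C(z)) ∨ (∃w ¬B(w)) ∨ (∀w F(w)) ∨ (∃w ¬C(w))
Rename bound variables to avoid capture: w↦u, w↦c.
  (∃z C(z)) ∨ (∃w ¬B(w)) ∨ (∀u F(u)) ∨ (∃c ¬C(c))
Finally move all quantifiers to the prefix:
  ∃z ∃w ∀u ∃c (C(z) ∨ ¬B(w) ∨ F(u) ∨ ¬C(c))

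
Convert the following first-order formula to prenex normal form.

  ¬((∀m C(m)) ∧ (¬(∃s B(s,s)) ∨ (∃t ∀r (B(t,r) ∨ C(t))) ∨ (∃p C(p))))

Push ¬ through the quantifiers and connectives to reach negation normal form:
  (∃m ¬C(m)) ∨ (∃s B(s,s)) ∧ (∀t ∃r (¬B(t,r) ∧ ¬C(t))) ∧ (∀p ¬C(p))
Pull the quantifiers to the front (each side's bound variable is not free in the other side):
  ∃m ∃s ∀t ∃r ∀p (¬C(m) ∨ B(s,s) ∧ ¬B(t,r) ∧ ¬C(t) ∧ ¬C(p))

∃m ∃s ∀t ∃r ∀p (¬C(m) ∨ B(s,s) ∧ ¬B(t,r) ∧ ¬C(t) ∧ ¬C(p))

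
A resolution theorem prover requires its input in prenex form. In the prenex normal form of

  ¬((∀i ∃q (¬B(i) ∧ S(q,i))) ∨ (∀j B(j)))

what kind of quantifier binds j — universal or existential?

Push ¬ through the quantifiers and connectives to reach negation normal form:
  (∃i ∀q (B(i) ∨ ¬S(q,i))) ∧ (∃j ¬B(j))
All bound variables are already distinct, so no renaming is needed.
Extract every quantifier outward, since the variables are now distinct and don't occur free across branches:
  ∃i ∀q ∃j ((B(i) ∨ ¬S(q,i)) ∧ ¬B(j))
The quantifier ∀j sits under an odd number of negations, so it flips to ∃j.

existential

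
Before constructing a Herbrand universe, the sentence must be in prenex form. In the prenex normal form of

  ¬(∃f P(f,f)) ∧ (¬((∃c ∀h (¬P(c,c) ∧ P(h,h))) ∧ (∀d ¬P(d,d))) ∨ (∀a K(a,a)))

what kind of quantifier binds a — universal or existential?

universal

Move each ¬ inward, flipping quantifiers it crosses:
  (∀f ¬P(f,f)) ∧ ((∀c ∃h (P(c,c) ∨ ¬P(h,h))) ∨ (∃d P(d,d)) ∨ (∀a K(a,a)))
Pull the quantifiers to the front (each side's bound variable is not free in the other side):
  ∀f ∀c ∃h ∃d ∀a (¬P(f,f) ∧ (P(c,c) ∨ ¬P(h,h) ∨ P(d,d) ∨ K(a,a)))
The quantifier ∀a sits under an even number of negations, so it remains universal.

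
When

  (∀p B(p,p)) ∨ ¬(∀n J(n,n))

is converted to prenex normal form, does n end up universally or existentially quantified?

Push ¬ through the quantifiers and connectives to reach negation normal form:
  (∀p B(p,p)) ∨ (∃n ¬J(n,n))
All bound variables are already distinct, so no renaming is needed.
Pull the quantifiers to the front (each side's bound variable is not free in the other side):
  ∀p ∃n (B(p,p) ∨ ¬J(n,n))
The quantifier ∀n sits under an odd number of negations, so it flips to ∃n.

existential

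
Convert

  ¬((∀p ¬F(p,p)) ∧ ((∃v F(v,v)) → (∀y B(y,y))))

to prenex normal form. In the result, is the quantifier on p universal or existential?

First replace A → B with ¬A ∨ B.
  ¬((∀p ¬F(p,p)) ∧ (¬(∃v F(v,v)) ∨ (∀y B(y,y))))
Drive negations inward (¬∀x A ≡ ∃x ¬A, ¬∃x A ≡ ∀x ¬A, De Morgan for ∧/∨):
  (∃p F(p,p)) ∨ (∃v F(v,v)) ∧ (∃y ¬B(y,y))
Extract every quantifier outward, since the variables are now distinct and don't occur free across branches:
  ∃p ∃v ∃y (F(p,p) ∨ F(v,v) ∧ ¬B(y,y))
The quantifier ∀p sits under an odd number of negations (counting the antecedent side of each →), so it flips to ∃p.

existential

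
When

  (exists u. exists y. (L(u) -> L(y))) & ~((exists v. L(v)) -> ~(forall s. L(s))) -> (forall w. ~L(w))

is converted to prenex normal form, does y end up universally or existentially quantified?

universal

Rewrite implications/biconditionals: A → B as ¬A ∨ B.
  ~((exists u. exists y. (~L(u) | L(y))) & ~(~(exists v. L(v)) | ~(forall s. L(s)))) | (forall w. ~L(w))
Move each ¬ inward, flipping quantifiers it crosses:
  (forall u. forall y. (L(u) & ~L(y))) | (forall v. ~L(v)) | (exists s. ~L(s)) | (forall w. ~L(w))
All bound variables are already distinct, so no renaming is needed.
Pull the quantifiers to the front (each side's bound variable is not free in the other side):
  forall u. forall y. forall v. exists s. forall w. (L(u) & ~L(y) | ~L(v) | ~L(s) | ~L(w))
The quantifier exists y sits under an odd number of negations (counting the antecedent side of each →), so it flips to forall y.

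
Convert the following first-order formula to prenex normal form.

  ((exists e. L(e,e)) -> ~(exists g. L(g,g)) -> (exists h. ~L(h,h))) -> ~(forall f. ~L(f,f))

exists e. forall g. forall h. exists f. (L(e,e) & ~L(g,g) & L(h,h) | L(f,f))

First replace A → B with ¬A ∨ B.
  ~(~(exists e. L(e,e)) | ~~(exists g. L(g,g)) | (exists h. ~L(h,h))) | ~(forall f. ~L(f,f))
Drive negations inward (¬∀x A ≡ ∃x ¬A, ¬∃x A ≡ ∀x ¬A, De Morgan for ∧/∨):
  (exists e. L(e,e)) & (forall g. ~L(g,g)) & (forall h. L(h,h)) | (exists f. L(f,f))
Finally move all quantifiers to the prefix:
  exists e. forall g. forall h. exists f. (L(e,e) & ~L(g,g) & L(h,h) | L(f,f))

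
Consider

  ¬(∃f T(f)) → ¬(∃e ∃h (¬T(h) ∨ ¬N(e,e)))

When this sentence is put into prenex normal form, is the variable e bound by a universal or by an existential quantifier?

universal

First replace A → B with ¬A ∨ B.
  ¬¬(∃f T(f)) ∨ ¬(∃e ∃h (¬T(h) ∨ ¬N(e,e)))
Drive negations inward (¬∀x A ≡ ∃x ¬A, ¬∃x A ≡ ∀x ¬A, De Morgan for ∧/∨):
  (∃f T(f)) ∨ (∀e ∀h (T(h) ∧ N(e,e)))
Extract every quantifier outward, since the variables are now distinct and don't occur free across branches:
  ∃f ∀e ∀h (T(f) ∨ T(h) ∧ N(e,e))
The quantifier ∃e sits under an odd number of negations (counting the antecedent side of each →), so it flips to ∀e.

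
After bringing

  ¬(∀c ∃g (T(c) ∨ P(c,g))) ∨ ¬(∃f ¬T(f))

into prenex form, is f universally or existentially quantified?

Push ¬ through the quantifiers and connectives to reach negation normal form:
  (∃c ∀g (¬T(c) ∧ ¬P(c,g))) ∨ (∀f T(f))
Extract every quantifier outward, since the variables are now distinct and don't occur free across branches:
  ∃c ∀g ∀f (¬T(c) ∧ ¬P(c,g) ∨ T(f))
The quantifier ∃f sits under an odd number of negations, so it flips to ∀f.

universal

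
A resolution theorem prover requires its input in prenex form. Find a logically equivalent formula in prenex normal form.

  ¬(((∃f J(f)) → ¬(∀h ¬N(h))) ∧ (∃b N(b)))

∃f ∀h ∀b (J(f) ∧ ¬N(h) ∨ ¬N(b))

Rewrite implications/biconditionals: A → B as ¬A ∨ B.
  ¬((¬(∃f J(f)) ∨ ¬(∀h ¬N(h))) ∧ (∃b N(b)))
Drive negations inward (¬∀x A ≡ ∃x ¬A, ¬∃x A ≡ ∀x ¬A, De Morgan for ∧/∨):
  (∃f J(f)) ∧ (∀h ¬N(h)) ∨ (∀b ¬N(b))
Pull the quantifiers to the front (each side's bound variable is not free in the other side):
  ∃f ∀h ∀b (J(f) ∧ ¬N(h) ∨ ¬N(b))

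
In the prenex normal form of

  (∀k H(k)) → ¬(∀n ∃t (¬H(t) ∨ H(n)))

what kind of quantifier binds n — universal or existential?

First replace A → B with ¬A ∨ B.
  ¬(∀k H(k)) ∨ ¬(∀n ∃t (¬H(t) ∨ H(n)))
Push ¬ through the quantifiers and connectives to reach negation normal form:
  (∃k ¬H(k)) ∨ (∃n ∀t (H(t) ∧ ¬H(n)))
Pull the quantifiers to the front (each side's bound variable is not free in the other side):
  ∃k ∃n ∀t (¬H(k) ∨ H(t) ∧ ¬H(n))
The quantifier ∀n sits under an odd number of negations (counting the antecedent side of each →), so it flips to ∃n.

existential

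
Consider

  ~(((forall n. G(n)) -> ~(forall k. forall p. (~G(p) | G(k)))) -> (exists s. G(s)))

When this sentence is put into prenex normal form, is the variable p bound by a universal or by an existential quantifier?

existential

First replace A → B with ¬A ∨ B.
  ~(~(~(forall n. G(n)) | ~(forall k. forall p. (~G(p) | G(k)))) | (exists s. G(s)))
Push ¬ through the quantifiers and connectives to reach negation normal form:
  ((exists n. ~G(n)) | (exists k. exists p. (G(p) & ~G(k)))) & (forall s. ~G(s))
Pull the quantifiers to the front (each side's bound variable is not free in the other side):
  exists n. exists k. exists p. forall s. ((~G(n) | G(p) & ~G(k)) & ~G(s))
The quantifier forall p sits under an odd number of negations (counting the antecedent side of each →), so it flips to exists p.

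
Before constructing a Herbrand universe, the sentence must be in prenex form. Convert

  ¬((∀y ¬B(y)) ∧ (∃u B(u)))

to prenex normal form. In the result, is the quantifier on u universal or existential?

Drive negations inward (¬∀x A ≡ ∃x ¬A, ¬∃x A ≡ ∀x ¬A, De Morgan for ∧/∨):
  (∃y B(y)) ∨ (∀u ¬B(u))
All bound variables are already distinct, so no renaming is needed.
Pull the quantifiers to the front (each side's bound variable is not free in the other side):
  ∃y ∀u (B(y) ∨ ¬B(u))
The quantifier ∃u sits under an odd number of negations, so it flips to ∀u.

universal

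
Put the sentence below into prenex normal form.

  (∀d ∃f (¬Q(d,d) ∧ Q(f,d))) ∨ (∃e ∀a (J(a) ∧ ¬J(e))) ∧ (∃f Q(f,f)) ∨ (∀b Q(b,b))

∀d ∃f ∃e ∀a ∃v ∀b (¬Q(d,d) ∧ Q(f,d) ∨ J(a) ∧ ¬J(e) ∧ Q(v,v) ∨ Q(b,b))

Rename bound variables to avoid capture: f↦v.
  (∀d ∃f (¬Q(d,d) ∧ Q(f,d))) ∨ (∃e ∀a (J(a) ∧ ¬J(e))) ∧ (∃v Q(v,v)) ∨ (∀b Q(b,b))
Finally move all quantifiers to the prefix:
  ∀d ∃f ∃e ∀a ∃v ∀b (¬Q(d,d) ∧ Q(f,d) ∨ J(a) ∧ ¬J(e) ∧ Q(v,v) ∨ Q(b,b))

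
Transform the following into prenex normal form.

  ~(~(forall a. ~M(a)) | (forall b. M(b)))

forall a. exists b. (~M(a) & ~M(b))

Move each ¬ inward, flipping quantifiers it crosses:
  (forall a. ~M(a)) & (exists b. ~M(b))
Pull the quantifiers to the front (each side's bound variable is not free in the other side):
  forall a. exists b. (~M(a) & ~M(b))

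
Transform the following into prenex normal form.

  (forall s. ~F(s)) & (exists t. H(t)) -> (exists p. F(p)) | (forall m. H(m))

exists s. forall t. exists p. forall m. (F(s) | ~H(t) | F(p) | H(m))

Eliminate → and ↔ using ¬ and ∨.
  ~((forall s. ~F(s)) & (exists t. H(t))) | (exists p. F(p)) | (forall m. H(m))
Move each ¬ inward, flipping quantifiers it crosses:
  (exists s. F(s)) | (forall t. ~H(t)) | (exists p. F(p)) | (forall m. H(m))
All bound variables are already distinct, so no renaming is needed.
Pull the quantifiers to the front (each side's bound variable is not free in the other side):
  exists s. forall t. exists p. forall m. (F(s) | ~H(t) | F(p) | H(m))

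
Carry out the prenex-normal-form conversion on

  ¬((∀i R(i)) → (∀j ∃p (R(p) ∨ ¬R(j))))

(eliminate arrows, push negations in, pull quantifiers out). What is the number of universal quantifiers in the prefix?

Rewrite implications/biconditionals: A → B as ¬A ∨ B.
  ¬(¬(∀i R(i)) ∨ (∀j ∃p (R(p) ∨ ¬R(j))))
Push ¬ through the quantifiers and connectives to reach negation normal form:
  (∀i R(i)) ∧ (∃j ∀p (¬R(p) ∧ R(j)))
All bound variables are already distinct, so no renaming is needed.
Finally move all quantifiers to the prefix:
  ∀i ∃j ∀p (R(i) ∧ ¬R(p) ∧ R(j))
The prefix is ∀i ∃j ∀p: 2 universal, 1 existential.

2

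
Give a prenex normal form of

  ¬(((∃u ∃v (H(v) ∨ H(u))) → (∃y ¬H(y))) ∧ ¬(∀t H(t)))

First replace A → B with ¬A ∨ B.
  ¬((¬(∃u ∃v (H(v) ∨ H(u))) ∨ (∃y ¬H(y))) ∧ ¬(∀t H(t)))
Move each ¬ inward, flipping quantifiers it crosses:
  (∃u ∃v (H(v) ∨ H(u))) ∧ (∀y H(y)) ∨ (∀t H(t))
All bound variables are already distinct, so no renaming is needed.
Finally move all quantifiers to the prefix:
  ∃u ∃v ∀y ∀t ((H(v) ∨ H(u)) ∧ H(y) ∨ H(t))

∃u ∃v ∀y ∀t ((H(v) ∨ H(u)) ∧ H(y) ∨ H(t))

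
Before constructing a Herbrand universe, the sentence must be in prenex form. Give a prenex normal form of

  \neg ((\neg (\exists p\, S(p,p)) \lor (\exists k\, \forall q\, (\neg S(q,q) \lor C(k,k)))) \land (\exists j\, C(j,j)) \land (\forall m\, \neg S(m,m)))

Move each ¬ inward, flipping quantifiers it crosses:
  (\exists p\, S(p,p)) \land (\forall k\, \exists q\, (S(q,q) \land \neg C(k,k))) \lor (\forall j\, \neg C(j,j)) \lor (\exists m\, S(m,m))
All bound variables are already distinct, so no renaming is needed.
Finally move all quantifiers to the prefix:
  \exists p\, \forall k\, \exists q\, \forall j\, \exists m\, (S(p,p) \land S(q,q) \land \neg C(k,k) \lor \neg C(j,j) \lor S(m,m))

\exists p\, \forall k\, \exists q\, \forall j\, \exists m\, (S(p,p) \land S(q,q) \land \neg C(k,k) \lor \neg C(j,j) \lor S(m,m))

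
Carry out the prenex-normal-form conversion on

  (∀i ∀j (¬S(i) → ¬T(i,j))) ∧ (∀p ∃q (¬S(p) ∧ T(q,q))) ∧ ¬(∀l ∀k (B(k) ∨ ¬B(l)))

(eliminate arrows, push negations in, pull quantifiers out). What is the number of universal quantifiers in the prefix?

3

Eliminate → and ↔ using ¬ and ∨.
  (∀i ∀j (¬¬S(i) ∨ ¬T(i,j))) ∧ (∀p ∃q (¬S(p) ∧ T(q,q))) ∧ ¬(∀l ∀k (B(k) ∨ ¬B(l)))
Push ¬ through the quantifiers and connectives to reach negation normal form:
  (∀i ∀j (S(i) ∨ ¬T(i,j))) ∧ (∀p ∃q (¬S(p) ∧ T(q,q))) ∧ (∃l ∃k (¬B(k) ∧ B(l)))
Pull the quantifiers to the front (each side's bound variable is not free in the other side):
  ∀i ∀j ∀p ∃q ∃l ∃k ((S(i) ∨ ¬T(i,j)) ∧ ¬S(p) ∧ T(q,q) ∧ ¬B(k) ∧ B(l))
The prefix is ∀i ∀j ∀p ∃q ∃l ∃k: 3 universal, 3 existential.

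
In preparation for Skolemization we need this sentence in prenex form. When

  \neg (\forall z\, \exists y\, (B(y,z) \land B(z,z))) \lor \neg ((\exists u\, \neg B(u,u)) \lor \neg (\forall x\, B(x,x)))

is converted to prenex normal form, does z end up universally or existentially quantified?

Push ¬ through the quantifiers and connectives to reach negation normal form:
  (\exists z\, \forall y\, (\neg B(y,z) \lor \neg B(z,z))) \lor (\forall u\, B(u,u)) \land (\forall x\, B(x,x))
All bound variables are already distinct, so no renaming is needed.
Pull the quantifiers to the front (each side's bound variable is not free in the other side):
  \exists z\, \forall y\, \forall u\, \forall x\, (\neg B(y,z) \lor \neg B(z,z) \lor B(u,u) \land B(x,x))
The quantifier \forall z sits under an odd number of negations, so it flips to \exists z.

existential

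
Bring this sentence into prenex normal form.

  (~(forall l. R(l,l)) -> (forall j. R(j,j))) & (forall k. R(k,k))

forall l. forall j. forall k. ((R(l,l) | R(j,j)) & R(k,k))

First replace A → B with ¬A ∨ B.
  (~~(forall l. R(l,l)) | (forall j. R(j,j))) & (forall k. R(k,k))
Push ¬ through the quantifiers and connectives to reach negation normal form:
  ((forall l. R(l,l)) | (forall j. R(j,j))) & (forall k. R(k,k))
Extract every quantifier outward, since the variables are now distinct and don't occur free across branches:
  forall l. forall j. forall k. ((R(l,l) | R(j,j)) & R(k,k))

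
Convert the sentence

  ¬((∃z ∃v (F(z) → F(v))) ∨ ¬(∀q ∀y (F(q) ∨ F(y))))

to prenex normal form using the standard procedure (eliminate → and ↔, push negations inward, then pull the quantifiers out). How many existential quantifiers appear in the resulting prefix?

First replace A → B with ¬A ∨ B.
  ¬((∃z ∃v (¬F(z) ∨ F(v))) ∨ ¬(∀q ∀y (F(q) ∨ F(y))))
Move each ¬ inward, flipping quantifiers it crosses:
  (∀z ∀v (F(z) ∧ ¬F(v))) ∧ (∀q ∀y (F(q) ∨ F(y)))
All bound variables are already distinct, so no renaming is needed.
Pull the quantifiers to the front (each side's bound variable is not free in the other side):
  ∀z ∀v ∀q ∀y (F(z) ∧ ¬F(v) ∧ (F(q) ∨ F(y)))
The prefix is ∀z ∀v ∀q ∀y: 4 universal, 0 existential.

0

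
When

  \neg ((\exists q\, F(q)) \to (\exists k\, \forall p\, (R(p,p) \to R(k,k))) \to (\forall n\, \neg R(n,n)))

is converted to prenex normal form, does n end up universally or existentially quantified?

Eliminate → and ↔ using ¬ and ∨.
  \neg (\neg (\exists q\, F(q)) \lor \neg (\exists k\, \forall p\, (\neg R(p,p) \lor R(k,k))) \lor (\forall n\, \neg R(n,n)))
Move each ¬ inward, flipping quantifiers it crosses:
  (\exists q\, F(q)) \land (\exists k\, \forall p\, (\neg R(p,p) \lor R(k,k))) \land (\exists n\, R(n,n))
All bound variables are already distinct, so no renaming is needed.
Extract every quantifier outward, since the variables are now distinct and don't occur free across branches:
  \exists q\, \exists k\, \forall p\, \exists n\, (F(q) \land (\neg R(p,p) \lor R(k,k)) \land R(n,n))
The quantifier \forall n sits under an odd number of negations (counting the antecedent side of each →), so it flips to \exists n.

existential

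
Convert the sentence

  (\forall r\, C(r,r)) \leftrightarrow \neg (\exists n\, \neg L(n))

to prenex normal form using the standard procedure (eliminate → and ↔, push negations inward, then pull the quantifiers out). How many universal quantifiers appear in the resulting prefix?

2

Eliminate → and ↔ using ¬ and ∨; A ↔ B as (¬A ∨ B) ∧ (¬B ∨ A).
  (\neg (\forall r\, C(r,r)) \lor \neg (\exists n\, \neg L(n))) \land (\neg \neg (\exists n\, \neg L(n)) \lor (\forall r\, C(r,r)))
Drive negations inward (¬∀x A ≡ ∃x ¬A, ¬∃x A ≡ ∀x ¬A, De Morgan for ∧/∨):
  ((\exists r\, \neg C(r,r)) \lor (\forall n\, L(n))) \land ((\exists n\, \neg L(n)) \lor (\forall r\, C(r,r)))
Give each quantifier a distinct variable: n↦c, r↦s.
  ((\exists r\, \neg C(r,r)) \lor (\forall n\, L(n))) \land ((\exists c\, \neg L(c)) \lor (\forall s\, C(s,s)))
Finally move all quantifiers to the prefix:
  \exists r\, \forall n\, \exists c\, \forall s\, ((\neg C(r,r) \lor L(n)) \land (\neg L(c) \lor C(s,s)))
The prefix is \exists r \forall n \exists c \forall s: 2 universal, 2 existential.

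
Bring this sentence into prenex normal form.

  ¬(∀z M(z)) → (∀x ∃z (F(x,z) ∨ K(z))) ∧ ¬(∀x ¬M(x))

First replace A → B with ¬A ∨ B.
  ¬¬(∀z M(z)) ∨ (∀x ∃z (F(x,z) ∨ K(z))) ∧ ¬(∀x ¬M(x))
Move each ¬ inward, flipping quantifiers it crosses:
  (∀z M(z)) ∨ (∀x ∃z (F(x,z) ∨ K(z))) ∧ (∃x M(x))
Rename bound variables to avoid capture: z↦a, x↦y.
  (∀z M(z)) ∨ (∀x ∃a (F(x,a) ∨ K(a))) ∧ (∃y M(y))
Extract every quantifier outward, since the variables are now distinct and don't occur free across branches:
  ∀z ∀x ∃a ∃y (M(z) ∨ (F(x,a) ∨ K(a)) ∧ M(y))

∀z ∀x ∃a ∃y (M(z) ∨ (F(x,a) ∨ K(a)) ∧ M(y))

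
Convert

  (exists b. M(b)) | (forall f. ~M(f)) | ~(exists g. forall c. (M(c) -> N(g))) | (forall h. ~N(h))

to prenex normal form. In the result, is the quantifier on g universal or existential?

Rewrite implications/biconditionals: A → B as ¬A ∨ B.
  (exists b. M(b)) | (forall f. ~M(f)) | ~(exists g. forall c. (~M(c) | N(g))) | (forall h. ~N(h))
Drive negations inward (¬∀x A ≡ ∃x ¬A, ¬∃x A ≡ ∀x ¬A, De Morgan for ∧/∨):
  (exists b. M(b)) | (forall f. ~M(f)) | (forall g. exists c. (M(c) & ~N(g))) | (forall h. ~N(h))
All bound variables are already distinct, so no renaming is needed.
Extract every quantifier outward, since the variables are now distinct and don't occur free across branches:
  exists b. forall f. forall g. exists c. forall h. (M(b) | ~M(f) | M(c) & ~N(g) | ~N(h))
The quantifier exists g sits under an odd number of negations (counting the antecedent side of each →), so it flips to forall g.

universal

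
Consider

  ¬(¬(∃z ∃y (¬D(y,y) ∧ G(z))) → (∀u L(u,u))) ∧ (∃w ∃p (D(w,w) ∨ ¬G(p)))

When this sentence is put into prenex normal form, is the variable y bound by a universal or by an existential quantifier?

universal

Rewrite implications/biconditionals: A → B as ¬A ∨ B.
  ¬(¬¬(∃z ∃y (¬D(y,y) ∧ G(z))) ∨ (∀u L(u,u))) ∧ (∃w ∃p (D(w,w) ∨ ¬G(p)))
Drive negations inward (¬∀x A ≡ ∃x ¬A, ¬∃x A ≡ ∀x ¬A, De Morgan for ∧/∨):
  (∀z ∀y (D(y,y) ∨ ¬G(z))) ∧ (∃u ¬L(u,u)) ∧ (∃w ∃p (D(w,w) ∨ ¬G(p)))
Pull the quantifiers to the front (each side's bound variable is not free in the other side):
  ∀z ∀y ∃u ∃w ∃p ((D(y,y) ∨ ¬G(z)) ∧ ¬L(u,u) ∧ (D(w,w) ∨ ¬G(p)))
The quantifier ∃y sits under an odd number of negations (counting the antecedent side of each →), so it flips to ∀y.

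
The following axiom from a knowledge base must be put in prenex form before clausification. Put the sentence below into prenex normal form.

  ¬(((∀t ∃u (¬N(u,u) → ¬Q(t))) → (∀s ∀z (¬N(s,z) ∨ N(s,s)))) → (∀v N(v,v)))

∃t ∀u ∀s ∀z ∃v ((¬N(u,u) ∧ Q(t) ∨ ¬N(s,z) ∨ N(s,s)) ∧ ¬N(v,v))

First replace A → B with ¬A ∨ B.
  ¬(¬(¬(∀t ∃u (¬¬N(u,u) ∨ ¬Q(t))) ∨ (∀s ∀z (¬N(s,z) ∨ N(s,s)))) ∨ (∀v N(v,v)))
Drive negations inward (¬∀x A ≡ ∃x ¬A, ¬∃x A ≡ ∀x ¬A, De Morgan for ∧/∨):
  ((∃t ∀u (¬N(u,u) ∧ Q(t))) ∨ (∀s ∀z (¬N(s,z) ∨ N(s,s)))) ∧ (∃v ¬N(v,v))
All bound variables are already distinct, so no renaming is needed.
Extract every quantifier outward, since the variables are now distinct and don't occur free across branches:
  ∃t ∀u ∀s ∀z ∃v ((¬N(u,u) ∧ Q(t) ∨ ¬N(s,z) ∨ N(s,s)) ∧ ¬N(v,v))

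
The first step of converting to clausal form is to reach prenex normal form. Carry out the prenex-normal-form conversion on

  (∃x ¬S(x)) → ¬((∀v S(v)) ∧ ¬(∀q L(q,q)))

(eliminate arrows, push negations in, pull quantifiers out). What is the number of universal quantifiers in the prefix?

Eliminate → and ↔ using ¬ and ∨.
  ¬(∃x ¬S(x)) ∨ ¬((∀v S(v)) ∧ ¬(∀q L(q,q)))
Drive negations inward (¬∀x A ≡ ∃x ¬A, ¬∃x A ≡ ∀x ¬A, De Morgan for ∧/∨):
  (∀x S(x)) ∨ (∃v ¬S(v)) ∨ (∀q L(q,q))
All bound variables are already distinct, so no renaming is needed.
Extract every quantifier outward, since the variables are now distinct and don't occur free across branches:
  ∀x ∃v ∀q (S(x) ∨ ¬S(v) ∨ L(q,q))
The prefix is ∀x ∃v ∀q: 2 universal, 1 existential.

2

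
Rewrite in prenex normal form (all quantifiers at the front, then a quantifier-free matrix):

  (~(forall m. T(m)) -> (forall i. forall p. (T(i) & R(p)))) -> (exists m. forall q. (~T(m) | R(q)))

exists m. exists i. exists p. exists b. forall q. (~T(m) & (~T(i) | ~R(p)) | ~T(b) | R(q))

First replace A → B with ¬A ∨ B.
  ~(~~(forall m. T(m)) | (forall i. forall p. (T(i) & R(p)))) | (exists m. forall q. (~T(m) | R(q)))
Drive negations inward (¬∀x A ≡ ∃x ¬A, ¬∃x A ≡ ∀x ¬A, De Morgan for ∧/∨):
  (exists m. ~T(m)) & (exists i. exists p. (~T(i) | ~R(p))) | (exists m. forall q. (~T(m) | R(q)))
Give each quantifier a distinct variable: m↦b.
  (exists m. ~T(m)) & (exists i. exists p. (~T(i) | ~R(p))) | (exists b. forall q. (~T(b) | R(q)))
Finally move all quantifiers to the prefix:
  exists m. exists i. exists p. exists b. forall q. (~T(m) & (~T(i) | ~R(p)) | ~T(b) | R(q))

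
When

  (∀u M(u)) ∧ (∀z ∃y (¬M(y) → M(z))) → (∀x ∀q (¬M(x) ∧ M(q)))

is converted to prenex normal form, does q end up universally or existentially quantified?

universal

Eliminate → and ↔ using ¬ and ∨.
  ¬((∀u M(u)) ∧ (∀z ∃y (¬¬M(y) ∨ M(z)))) ∨ (∀x ∀q (¬M(x) ∧ M(q)))
Drive negations inward (¬∀x A ≡ ∃x ¬A, ¬∃x A ≡ ∀x ¬A, De Morgan for ∧/∨):
  (∃u ¬M(u)) ∨ (∃z ∀y (¬M(y) ∧ ¬M(z))) ∨ (∀x ∀q (¬M(x) ∧ M(q)))
All bound variables are already distinct, so no renaming is needed.
Pull the quantifiers to the front (each side's bound variable is not free in the other side):
  ∃u ∃z ∀y ∀x ∀q (¬M(u) ∨ ¬M(y) ∧ ¬M(z) ∨ ¬M(x) ∧ M(q))
The quantifier ∀q sits under an even number of negations (counting the antecedent side of each →), so it remains universal.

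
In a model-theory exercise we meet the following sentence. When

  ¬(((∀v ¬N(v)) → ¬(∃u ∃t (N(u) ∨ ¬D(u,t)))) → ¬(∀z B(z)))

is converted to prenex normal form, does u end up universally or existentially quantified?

Eliminate → and ↔ using ¬ and ∨.
  ¬(¬(¬(∀v ¬N(v)) ∨ ¬(∃u ∃t (N(u) ∨ ¬D(u,t)))) ∨ ¬(∀z B(z)))
Drive negations inward (¬∀x A ≡ ∃x ¬A, ¬∃x A ≡ ∀x ¬A, De Morgan for ∧/∨):
  ((∃v N(v)) ∨ (∀u ∀t (¬N(u) ∧ D(u,t)))) ∧ (∀z B(z))
Pull the quantifiers to the front (each side's bound variable is not free in the other side):
  ∃v ∀u ∀t ∀z ((N(v) ∨ ¬N(u) ∧ D(u,t)) ∧ B(z))
The quantifier ∃u sits under an odd number of negations (counting the antecedent side of each →), so it flips to ∀u.

universal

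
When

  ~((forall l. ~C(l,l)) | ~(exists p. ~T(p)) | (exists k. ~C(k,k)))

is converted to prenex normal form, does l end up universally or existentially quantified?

Drive negations inward (¬∀x A ≡ ∃x ¬A, ¬∃x A ≡ ∀x ¬A, De Morgan for ∧/∨):
  (exists l. C(l,l)) & (exists p. ~T(p)) & (forall k. C(k,k))
All bound variables are already distinct, so no renaming is needed.
Pull the quantifiers to the front (each side's bound variable is not free in the other side):
  exists l. exists p. forall k. (C(l,l) & ~T(p) & C(k,k))
The quantifier forall l sits under an odd number of negations, so it flips to exists l.

existential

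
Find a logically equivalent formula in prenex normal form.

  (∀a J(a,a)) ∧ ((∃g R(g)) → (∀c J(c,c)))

∀a ∀g ∀c (J(a,a) ∧ (¬R(g) ∨ J(c,c)))

Rewrite implications/biconditionals: A → B as ¬A ∨ B.
  (∀a J(a,a)) ∧ (¬(∃g R(g)) ∨ (∀c J(c,c)))
Push ¬ through the quantifiers and connectives to reach negation normal form:
  (∀a J(a,a)) ∧ ((∀g ¬R(g)) ∨ (∀c J(c,c)))
Pull the quantifiers to the front (each side's bound variable is not free in the other side):
  ∀a ∀g ∀c (J(a,a) ∧ (¬R(g) ∨ J(c,c)))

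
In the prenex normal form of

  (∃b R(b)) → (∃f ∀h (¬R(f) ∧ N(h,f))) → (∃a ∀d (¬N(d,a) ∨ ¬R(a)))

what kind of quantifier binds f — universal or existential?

universal

Rewrite implications/biconditionals: A → B as ¬A ∨ B.
  ¬(∃b R(b)) ∨ ¬(∃f ∀h (¬R(f) ∧ N(h,f))) ∨ (∃a ∀d (¬N(d,a) ∨ ¬R(a)))
Move each ¬ inward, flipping quantifiers it crosses:
  (∀b ¬R(b)) ∨ (∀f ∃h (R(f) ∨ ¬N(h,f))) ∨ (∃a ∀d (¬N(d,a) ∨ ¬R(a)))
Extract every quantifier outward, since the variables are now distinct and don't occur free across branches:
  ∀b ∀f ∃h ∃a ∀d (¬R(b) ∨ R(f) ∨ ¬N(h,f) ∨ ¬N(d,a) ∨ ¬R(a))
The quantifier ∃f sits under an odd number of negations (counting the antecedent side of each →), so it flips to ∀f.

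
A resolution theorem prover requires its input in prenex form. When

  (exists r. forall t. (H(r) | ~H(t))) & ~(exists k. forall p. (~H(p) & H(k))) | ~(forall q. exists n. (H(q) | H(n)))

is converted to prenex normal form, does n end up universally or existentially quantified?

universal

Push ¬ through the quantifiers and connectives to reach negation normal form:
  (exists r. forall t. (H(r) | ~H(t))) & (forall k. exists p. (H(p) | ~H(k))) | (exists q. forall n. (~H(q) & ~H(n)))
Pull the quantifiers to the front (each side's bound variable is not free in the other side):
  exists r. forall t. forall k. exists p. exists q. forall n. ((H(r) | ~H(t)) & (H(p) | ~H(k)) | ~H(q) & ~H(n))
The quantifier exists n sits under an odd number of negations, so it flips to forall n.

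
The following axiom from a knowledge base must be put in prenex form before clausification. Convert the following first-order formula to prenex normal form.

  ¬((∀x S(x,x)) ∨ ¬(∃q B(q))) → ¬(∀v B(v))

∀x ∀q ∃v (S(x,x) ∨ ¬B(q) ∨ ¬B(v))

Rewrite implications/biconditionals: A → B as ¬A ∨ B.
  ¬¬((∀x S(x,x)) ∨ ¬(∃q B(q))) ∨ ¬(∀v B(v))
Drive negations inward (¬∀x A ≡ ∃x ¬A, ¬∃x A ≡ ∀x ¬A, De Morgan for ∧/∨):
  (∀x S(x,x)) ∨ (∀q ¬B(q)) ∨ (∃v ¬B(v))
All bound variables are already distinct, so no renaming is needed.
Extract every quantifier outward, since the variables are now distinct and don't occur free across branches:
  ∀x ∀q ∃v (S(x,x) ∨ ¬B(q) ∨ ¬B(v))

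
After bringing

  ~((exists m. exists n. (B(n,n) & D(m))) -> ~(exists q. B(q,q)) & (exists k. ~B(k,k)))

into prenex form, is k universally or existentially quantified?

universal

Rewrite implications/biconditionals: A → B as ¬A ∨ B.
  ~(~(exists m. exists n. (B(n,n) & D(m))) | ~(exists q. B(q,q)) & (exists k. ~B(k,k)))
Drive negations inward (¬∀x A ≡ ∃x ¬A, ¬∃x A ≡ ∀x ¬A, De Morgan for ∧/∨):
  (exists m. exists n. (B(n,n) & D(m))) & ((exists q. B(q,q)) | (forall k. B(k,k)))
Finally move all quantifiers to the prefix:
  exists m. exists n. exists q. forall k. (B(n,n) & D(m) & (B(q,q) | B(k,k)))
The quantifier exists k sits under an odd number of negations (counting the antecedent side of each →), so it flips to forall k.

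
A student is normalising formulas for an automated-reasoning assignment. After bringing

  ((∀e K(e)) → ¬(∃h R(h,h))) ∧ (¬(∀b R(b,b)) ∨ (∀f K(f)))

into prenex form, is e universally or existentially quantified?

existential

First replace A → B with ¬A ∨ B.
  (¬(∀e K(e)) ∨ ¬(∃h R(h,h))) ∧ (¬(∀b R(b,b)) ∨ (∀f K(f)))
Move each ¬ inward, flipping quantifiers it crosses:
  ((∃e ¬K(e)) ∨ (∀h ¬R(h,h))) ∧ ((∃b ¬R(b,b)) ∨ (∀f K(f)))
All bound variables are already distinct, so no renaming is needed.
Extract every quantifier outward, since the variables are now distinct and don't occur free across branches:
  ∃e ∀h ∃b ∀f ((¬K(e) ∨ ¬R(h,h)) ∧ (¬R(b,b) ∨ K(f)))
The quantifier ∀e sits under an odd number of negations (counting the antecedent side of each →), so it flips to ∃e.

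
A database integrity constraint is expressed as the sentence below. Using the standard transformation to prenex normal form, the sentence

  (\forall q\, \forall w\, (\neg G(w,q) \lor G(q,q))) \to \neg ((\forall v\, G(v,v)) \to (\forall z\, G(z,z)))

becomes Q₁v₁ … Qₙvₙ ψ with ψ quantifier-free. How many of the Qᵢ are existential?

First replace A → B with ¬A ∨ B.
  \neg (\forall q\, \forall w\, (\neg G(w,q) \lor G(q,q))) \lor \neg (\neg (\forall v\, G(v,v)) \lor (\forall z\, G(z,z)))
Drive negations inward (¬∀x A ≡ ∃x ¬A, ¬∃x A ≡ ∀x ¬A, De Morgan for ∧/∨):
  (\exists q\, \exists w\, (G(w,q) \land \neg G(q,q))) \lor (\forall v\, G(v,v)) \land (\exists z\, \neg G(z,z))
All bound variables are already distinct, so no renaming is needed.
Extract every quantifier outward, since the variables are now distinct and don't occur free across branches:
  \exists q\, \exists w\, \forall v\, \exists z\, (G(w,q) \land \neg G(q,q) \lor G(v,v) \land \neg G(z,z))
The prefix is \exists q \exists w \forall v \exists z: 1 universal, 3 existential.

3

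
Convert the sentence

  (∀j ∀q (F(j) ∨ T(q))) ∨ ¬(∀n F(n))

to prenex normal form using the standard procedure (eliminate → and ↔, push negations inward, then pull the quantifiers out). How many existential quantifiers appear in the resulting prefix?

1

Move each ¬ inward, flipping quantifiers it crosses:
  (∀j ∀q (F(j) ∨ T(q))) ∨ (∃n ¬F(n))
All bound variables are already distinct, so no renaming is needed.
Finally move all quantifiers to the prefix:
  ∀j ∀q ∃n (F(j) ∨ T(q) ∨ ¬F(n))
The prefix is ∀j ∀q ∃n: 2 universal, 1 existential.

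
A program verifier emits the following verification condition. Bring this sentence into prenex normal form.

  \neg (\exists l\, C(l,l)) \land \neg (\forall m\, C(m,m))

\forall l\, \exists m\, (\neg C(l,l) \land \neg C(m,m))

Push ¬ through the quantifiers and connectives to reach negation normal form:
  (\forall l\, \neg C(l,l)) \land (\exists m\, \neg C(m,m))
Pull the quantifiers to the front (each side's bound variable is not free in the other side):
  \forall l\, \exists m\, (\neg C(l,l) \land \neg C(m,m))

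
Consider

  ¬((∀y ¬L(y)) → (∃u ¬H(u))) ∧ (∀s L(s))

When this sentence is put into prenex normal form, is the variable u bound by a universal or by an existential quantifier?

universal

Eliminate → and ↔ using ¬ and ∨.
  ¬(¬(∀y ¬L(y)) ∨ (∃u ¬H(u))) ∧ (∀s L(s))
Move each ¬ inward, flipping quantifiers it crosses:
  (∀y ¬L(y)) ∧ (∀u H(u)) ∧ (∀s L(s))
All bound variables are already distinct, so no renaming is needed.
Finally move all quantifiers to the prefix:
  ∀y ∀u ∀s (¬L(y) ∧ H(u) ∧ L(s))
The quantifier ∃u sits under an odd number of negations (counting the antecedent side of each →), so it flips to ∀u.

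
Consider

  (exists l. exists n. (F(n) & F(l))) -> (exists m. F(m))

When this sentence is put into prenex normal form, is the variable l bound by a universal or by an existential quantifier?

First replace A → B with ¬A ∨ B.
  ~(exists l. exists n. (F(n) & F(l))) | (exists m. F(m))
Move each ¬ inward, flipping quantifiers it crosses:
  (forall l. forall n. (~F(n) | ~F(l))) | (exists m. F(m))
Extract every quantifier outward, since the variables are now distinct and don't occur free across branches:
  forall l. forall n. exists m. (~F(n) | ~F(l) | F(m))
The quantifier exists l sits under an odd number of negations (counting the antecedent side of each →), so it flips to forall l.

universal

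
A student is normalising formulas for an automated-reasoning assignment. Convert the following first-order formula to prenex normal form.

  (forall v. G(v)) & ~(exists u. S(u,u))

Drive negations inward (¬∀x A ≡ ∃x ¬A, ¬∃x A ≡ ∀x ¬A, De Morgan for ∧/∨):
  (forall v. G(v)) & (forall u. ~S(u,u))
Extract every quantifier outward, since the variables are now distinct and don't occur free across branches:
  forall v. forall u. (G(v) & ~S(u,u))

forall v. forall u. (G(v) & ~S(u,u))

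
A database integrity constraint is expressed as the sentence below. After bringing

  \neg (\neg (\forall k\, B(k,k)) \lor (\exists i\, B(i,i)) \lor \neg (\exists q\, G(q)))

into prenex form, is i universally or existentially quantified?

Push ¬ through the quantifiers and connectives to reach negation normal form:
  (\forall k\, B(k,k)) \land (\forall i\, \neg B(i,i)) \land (\exists q\, G(q))
Extract every quantifier outward, since the variables are now distinct and don't occur free across branches:
  \forall k\, \forall i\, \exists q\, (B(k,k) \land \neg B(i,i) \land G(q))
The quantifier \exists i sits under an odd number of negations, so it flips to \forall i.

universal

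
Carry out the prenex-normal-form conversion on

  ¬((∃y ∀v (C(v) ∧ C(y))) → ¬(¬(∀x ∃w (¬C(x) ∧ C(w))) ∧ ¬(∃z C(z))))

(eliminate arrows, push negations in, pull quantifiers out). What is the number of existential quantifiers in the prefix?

2

Eliminate → and ↔ using ¬ and ∨.
  ¬(¬(∃y ∀v (C(v) ∧ C(y))) ∨ ¬(¬(∀x ∃w (¬C(x) ∧ C(w))) ∧ ¬(∃z C(z))))
Move each ¬ inward, flipping quantifiers it crosses:
  (∃y ∀v (C(v) ∧ C(y))) ∧ (∃x ∀w (C(x) ∨ ¬C(w))) ∧ (∀z ¬C(z))
Finally move all quantifiers to the prefix:
  ∃y ∀v ∃x ∀w ∀z (C(v) ∧ C(y) ∧ (C(x) ∨ ¬C(w)) ∧ ¬C(z))
The prefix is ∃y ∀v ∃x ∀w ∀z: 3 universal, 2 existential.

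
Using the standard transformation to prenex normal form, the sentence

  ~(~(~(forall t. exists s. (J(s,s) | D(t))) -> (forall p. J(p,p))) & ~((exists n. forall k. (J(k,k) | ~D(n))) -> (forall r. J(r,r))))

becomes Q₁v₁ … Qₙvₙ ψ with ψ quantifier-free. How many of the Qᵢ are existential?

2

First replace A → B with ¬A ∨ B.
  ~(~(~~(forall t. exists s. (J(s,s) | D(t))) | (forall p. J(p,p))) & ~(~(exists n. forall k. (J(k,k) | ~D(n))) | (forall r. J(r,r))))
Drive negations inward (¬∀x A ≡ ∃x ¬A, ¬∃x A ≡ ∀x ¬A, De Morgan for ∧/∨):
  (forall t. exists s. (J(s,s) | D(t))) | (forall p. J(p,p)) | (forall n. exists k. (~J(k,k) & D(n))) | (forall r. J(r,r))
Finally move all quantifiers to the prefix:
  forall t. exists s. forall p. forall n. exists k. forall r. (J(s,s) | D(t) | J(p,p) | ~J(k,k) & D(n) | J(r,r))
The prefix is forall t exists s forall p forall n exists k forall r: 4 universal, 2 existential.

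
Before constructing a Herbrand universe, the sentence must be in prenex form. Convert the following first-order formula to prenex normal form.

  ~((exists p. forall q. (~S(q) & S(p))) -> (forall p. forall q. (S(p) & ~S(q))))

Eliminate → and ↔ using ¬ and ∨.
  ~(~(exists p. forall q. (~S(q) & S(p))) | (forall p. forall q. (S(p) & ~S(q))))
Push ¬ through the quantifiers and connectives to reach negation normal form:
  (exists p. forall q. (~S(q) & S(p))) & (exists p. exists q. (~S(p) | S(q)))
Standardize variables apart so no two quantifiers bind the same name: p↦a, q↦x.
  (exists p. forall q. (~S(q) & S(p))) & (exists a. exists x. (~S(a) | S(x)))
Pull the quantifiers to the front (each side's bound variable is not free in the other side):
  exists p. forall q. exists a. exists x. (~S(q) & S(p) & (~S(a) | S(x)))

exists p. forall q. exists a. exists x. (~S(q) & S(p) & (~S(a) | S(x)))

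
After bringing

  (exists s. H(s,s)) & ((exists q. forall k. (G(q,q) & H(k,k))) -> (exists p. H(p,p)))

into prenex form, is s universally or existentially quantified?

Eliminate → and ↔ using ¬ and ∨.
  (exists s. H(s,s)) & (~(exists q. forall k. (G(q,q) & H(k,k))) | (exists p. H(p,p)))
Move each ¬ inward, flipping quantifiers it crosses:
  (exists s. H(s,s)) & ((forall q. exists k. (~G(q,q) | ~H(k,k))) | (exists p. H(p,p)))
All bound variables are already distinct, so no renaming is needed.
Pull the quantifiers to the front (each side's bound variable is not free in the other side):
  exists s. forall q. exists k. exists p. (H(s,s) & (~G(q,q) | ~H(k,k) | H(p,p)))
The quantifier exists s sits under an even number of negations (counting the antecedent side of each →), so it remains existential.

existential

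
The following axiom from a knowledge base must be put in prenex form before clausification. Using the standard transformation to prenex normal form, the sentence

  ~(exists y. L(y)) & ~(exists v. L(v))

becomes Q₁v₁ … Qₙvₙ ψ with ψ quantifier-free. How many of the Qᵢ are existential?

Move each ¬ inward, flipping quantifiers it crosses:
  (forall y. ~L(y)) & (forall v. ~L(v))
All bound variables are already distinct, so no renaming is needed.
Extract every quantifier outward, since the variables are now distinct and don't occur free across branches:
  forall y. forall v. (~L(y) & ~L(v))
The prefix is forall y forall v: 2 universal, 0 existential.

0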